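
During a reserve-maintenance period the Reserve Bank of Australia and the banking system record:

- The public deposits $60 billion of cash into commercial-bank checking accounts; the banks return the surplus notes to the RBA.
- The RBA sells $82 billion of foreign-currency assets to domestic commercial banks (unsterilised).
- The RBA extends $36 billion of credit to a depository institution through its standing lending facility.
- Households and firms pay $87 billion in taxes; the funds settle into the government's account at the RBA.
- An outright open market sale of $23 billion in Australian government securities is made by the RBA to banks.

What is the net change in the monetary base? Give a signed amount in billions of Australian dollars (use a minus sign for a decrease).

RBA balance sheet:
  Assets:      Securities −$23B, Loans to banks +$36B, Foreign assets −$82B
  Liabilities: Bank reserves −$96B, Currency in circulation −$60B, Government deposits +$87B
Monetary base = currency + reserves: −$60B + (−$96B) = -$156 billion.

-$156 billion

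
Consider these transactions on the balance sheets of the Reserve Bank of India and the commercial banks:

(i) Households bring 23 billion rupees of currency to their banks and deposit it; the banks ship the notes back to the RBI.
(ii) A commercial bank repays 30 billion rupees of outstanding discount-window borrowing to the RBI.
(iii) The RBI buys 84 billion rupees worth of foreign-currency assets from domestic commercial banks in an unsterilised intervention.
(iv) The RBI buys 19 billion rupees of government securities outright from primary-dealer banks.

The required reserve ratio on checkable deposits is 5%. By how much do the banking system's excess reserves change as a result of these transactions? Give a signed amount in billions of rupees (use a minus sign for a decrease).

+94.85 billion

Currency deposit 23 billion rupees: reserves +23B, deposits +23B.
Discount-window repayment 30 billion rupees: reserves −30B, deposits 0.
FX purchase 84 billion rupees: reserves +84B, deposits 0.
OMO purchase (from banks) 19 billion rupees: reserves +19B, deposits 0.
Totals: Δreserves = +96B, Δdeposits = +23B.
Δrequired reserves = 5% × +23B = +1.15B.
Δexcess reserves = Δreserves − Δrequired = +96B − (+1.15B) = +94.85 billion.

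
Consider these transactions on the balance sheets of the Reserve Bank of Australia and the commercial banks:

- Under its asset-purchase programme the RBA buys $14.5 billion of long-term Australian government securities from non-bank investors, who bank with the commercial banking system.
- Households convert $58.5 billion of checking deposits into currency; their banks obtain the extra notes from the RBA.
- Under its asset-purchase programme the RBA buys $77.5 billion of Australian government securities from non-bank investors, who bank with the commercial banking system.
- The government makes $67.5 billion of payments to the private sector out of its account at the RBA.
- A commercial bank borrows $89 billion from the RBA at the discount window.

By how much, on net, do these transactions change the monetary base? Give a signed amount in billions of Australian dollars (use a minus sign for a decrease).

RBA balance sheet:
  Assets:      Securities +$92B, Loans to banks +$89B
  Liabilities: Bank reserves +$190B, Currency in circulation +$58.5B, Government deposits −$67.5B
Monetary base = currency + reserves: +$58.5B + (+$190B) = +$248.5 billion.

+$248.5 billion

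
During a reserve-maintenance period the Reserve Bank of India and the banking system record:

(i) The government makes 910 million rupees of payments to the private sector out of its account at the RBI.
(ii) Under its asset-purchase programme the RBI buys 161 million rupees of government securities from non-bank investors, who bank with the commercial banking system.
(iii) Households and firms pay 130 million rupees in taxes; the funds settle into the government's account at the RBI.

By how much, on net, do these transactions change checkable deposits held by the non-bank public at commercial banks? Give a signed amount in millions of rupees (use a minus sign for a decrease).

RBI balance sheet:
  Assets:      Securities +161M
  Liabilities: Bank reserves +941M, Government deposits −780M
Commercial banking system:
  Assets:      Reserves at CB +941M
  Liabilities: Checkable deposits +941M
So the change in checkable deposits held by the non-bank public at commercial banks is +941 million.

+941 million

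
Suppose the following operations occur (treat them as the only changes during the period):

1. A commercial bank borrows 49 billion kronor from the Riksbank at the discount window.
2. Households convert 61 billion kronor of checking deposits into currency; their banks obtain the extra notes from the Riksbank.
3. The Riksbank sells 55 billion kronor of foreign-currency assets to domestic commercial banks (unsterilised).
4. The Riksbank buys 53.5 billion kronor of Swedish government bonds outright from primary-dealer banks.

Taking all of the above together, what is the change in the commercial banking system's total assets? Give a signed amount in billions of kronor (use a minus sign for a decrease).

Riksbank balance sheet:
  Assets:      Securities +53.5B, Loans to banks +49B, Foreign assets −55B
  Liabilities: Bank reserves −13.5B, Currency in circulation +61B
Commercial banking system:
  Assets:      Reserves at CB −13.5B, Securities −53.5B, Foreign assets +55B
  Liabilities: Checkable deposits −61B, Borrowings from CB +49B
Change in total bank assets = -12 billion.

-12 billion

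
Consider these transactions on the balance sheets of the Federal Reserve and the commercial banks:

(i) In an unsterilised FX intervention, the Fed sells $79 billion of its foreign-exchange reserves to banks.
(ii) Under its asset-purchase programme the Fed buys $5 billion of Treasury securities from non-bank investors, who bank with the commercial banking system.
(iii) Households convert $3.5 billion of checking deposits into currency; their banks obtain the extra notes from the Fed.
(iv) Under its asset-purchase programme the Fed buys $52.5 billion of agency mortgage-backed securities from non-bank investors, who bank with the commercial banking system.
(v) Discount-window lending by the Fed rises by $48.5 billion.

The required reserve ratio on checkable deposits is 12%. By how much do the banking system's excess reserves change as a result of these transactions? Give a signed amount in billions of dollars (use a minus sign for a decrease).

+$17.02 billion

FX sale $79 billion: reserves −$79B, deposits 0.
Asset purchase (from non-banks) $5 billion: reserves +$5B, deposits +$5B.
Currency withdrawal $3.5 billion: reserves −$3.5B, deposits −$3.5B.
Asset purchase (from non-banks) $52.5 billion: reserves +$52.5B, deposits +$52.5B.
Discount-window loan $48.5 billion: reserves +$48.5B, deposits 0.
Totals: Δreserves = +$23.5B, Δdeposits = +$54B.
Δrequired reserves = 12% × +$54B = +$6.48B.
Δexcess reserves = Δreserves − Δrequired = +$23.5B − (+$6.48B) = +$17.02 billion.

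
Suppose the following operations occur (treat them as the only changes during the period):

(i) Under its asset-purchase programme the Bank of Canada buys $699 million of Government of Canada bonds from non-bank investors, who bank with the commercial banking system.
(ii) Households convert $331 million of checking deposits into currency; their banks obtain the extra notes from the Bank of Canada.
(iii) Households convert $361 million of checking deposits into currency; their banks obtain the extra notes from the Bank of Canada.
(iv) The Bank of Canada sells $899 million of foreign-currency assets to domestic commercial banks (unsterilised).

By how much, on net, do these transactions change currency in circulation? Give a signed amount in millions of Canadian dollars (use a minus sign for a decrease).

Asset purchase (from non-banks) $699 million: no currency enters or leaves circulation → 0.
Currency withdrawal $331 million: notes leave the central bank → +$331M.
Currency withdrawal $361 million: notes leave the central bank → +$361M.
FX sale $899 million: no currency enters or leaves circulation → 0.
Net: 0 + 331 + 361 + 0 = +$692 million.

+$692 million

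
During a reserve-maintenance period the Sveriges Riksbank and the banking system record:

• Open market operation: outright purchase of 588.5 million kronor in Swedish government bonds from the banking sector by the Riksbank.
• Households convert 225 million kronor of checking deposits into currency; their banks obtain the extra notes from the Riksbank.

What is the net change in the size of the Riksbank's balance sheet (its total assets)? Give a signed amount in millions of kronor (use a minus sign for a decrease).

+588.5 million

Riksbank balance sheet:
  Assets:      Securities +588.5M
  Liabilities: Bank reserves +363.5M, Currency in circulation +225M
Change in total Riksbank assets = +588.5 million.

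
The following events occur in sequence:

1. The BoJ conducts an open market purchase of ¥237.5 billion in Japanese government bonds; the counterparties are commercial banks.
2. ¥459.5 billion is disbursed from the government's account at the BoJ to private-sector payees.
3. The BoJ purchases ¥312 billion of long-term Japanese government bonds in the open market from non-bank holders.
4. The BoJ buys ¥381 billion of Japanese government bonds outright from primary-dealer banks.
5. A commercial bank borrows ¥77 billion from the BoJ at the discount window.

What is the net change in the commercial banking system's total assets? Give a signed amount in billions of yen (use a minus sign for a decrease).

+¥848.5 billion

OMO purchase (from banks) ¥237.5 billion: just an asset swap on bank balance sheets → 0.
Government spending ¥459.5 billion: bank balance sheets expand → +¥459.5B.
Asset purchase (from non-banks) ¥312 billion: bank balance sheets expand → +¥312B.
OMO purchase (from banks) ¥381 billion: just an asset swap on bank balance sheets → 0.
Discount-window loan ¥77 billion: bank balance sheets expand → +¥77B.
Net: 0 + 459.5 + 312 + 0 + 77 = +¥848.5 billion.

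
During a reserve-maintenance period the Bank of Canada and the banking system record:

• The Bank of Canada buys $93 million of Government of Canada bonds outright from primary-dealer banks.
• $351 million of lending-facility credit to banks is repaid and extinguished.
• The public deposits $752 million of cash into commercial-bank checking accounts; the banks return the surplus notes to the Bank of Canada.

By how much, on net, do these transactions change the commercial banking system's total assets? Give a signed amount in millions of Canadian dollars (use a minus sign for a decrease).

OMO purchase (from banks) $93 million: just an asset swap on bank balance sheets → 0.
Discount-window repayment $351 million: bank balance sheets shrink → −$351M.
Currency deposit $752 million: bank balance sheets expand → +$752M.
Net: 0 − 351 + 752 = +$401 million.

+$401 million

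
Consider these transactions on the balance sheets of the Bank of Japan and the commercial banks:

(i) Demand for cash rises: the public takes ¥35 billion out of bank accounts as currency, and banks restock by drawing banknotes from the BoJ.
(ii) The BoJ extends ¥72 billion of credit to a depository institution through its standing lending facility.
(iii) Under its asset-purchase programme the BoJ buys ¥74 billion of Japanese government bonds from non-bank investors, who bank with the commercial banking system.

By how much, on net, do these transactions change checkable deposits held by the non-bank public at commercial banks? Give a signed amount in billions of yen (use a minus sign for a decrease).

BoJ balance sheet:
  Assets:      Securities +¥74B, Loans to banks +¥72B
  Liabilities: Bank reserves +¥111B, Currency in circulation +¥35B
Commercial banking system:
  Assets:      Reserves at CB +¥111B
  Liabilities: Checkable deposits +¥39B, Borrowings from CB +¥72B
So the change in checkable deposits held by the non-bank public at commercial banks is +¥39 billion.

+¥39 billion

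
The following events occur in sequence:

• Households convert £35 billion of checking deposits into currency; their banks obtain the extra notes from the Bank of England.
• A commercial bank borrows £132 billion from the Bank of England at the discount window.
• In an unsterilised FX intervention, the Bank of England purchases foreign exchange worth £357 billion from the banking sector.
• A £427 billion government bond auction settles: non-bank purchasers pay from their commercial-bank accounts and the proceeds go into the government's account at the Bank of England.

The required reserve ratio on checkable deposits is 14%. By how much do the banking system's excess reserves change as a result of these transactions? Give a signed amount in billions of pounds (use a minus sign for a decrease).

Currency withdrawal £35 billion: reserves −£35B, deposits −£35B.
Discount-window loan £132 billion: reserves +£132B, deposits 0.
FX purchase £357 billion: reserves +£357B, deposits 0.
Government account inflow £427 billion: reserves −£427B, deposits −£427B.
Totals: Δreserves = +£27B, Δdeposits = −£462B.
Δrequired reserves = 14% × −£462B = −£64.68B.
Δexcess reserves = Δreserves − Δrequired = +£27B − (−£64.68B) = +£91.68 billion.

+£91.68 billion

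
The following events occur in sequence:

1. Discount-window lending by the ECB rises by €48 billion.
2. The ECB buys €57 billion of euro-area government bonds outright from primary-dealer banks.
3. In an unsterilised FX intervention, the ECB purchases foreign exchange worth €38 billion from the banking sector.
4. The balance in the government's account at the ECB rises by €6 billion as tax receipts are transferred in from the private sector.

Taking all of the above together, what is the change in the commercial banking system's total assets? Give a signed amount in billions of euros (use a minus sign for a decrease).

+€42 billion

ECB balance sheet:
  Assets:      Securities +€57B, Loans to banks +€48B, Foreign assets +€38B
  Liabilities: Bank reserves +€137B, Government deposits +€6B
Commercial banking system:
  Assets:      Reserves at CB +€137B, Securities −€57B, Foreign assets −€38B
  Liabilities: Checkable deposits −€6B, Borrowings from CB +€48B
Change in total bank assets = +€42 billion.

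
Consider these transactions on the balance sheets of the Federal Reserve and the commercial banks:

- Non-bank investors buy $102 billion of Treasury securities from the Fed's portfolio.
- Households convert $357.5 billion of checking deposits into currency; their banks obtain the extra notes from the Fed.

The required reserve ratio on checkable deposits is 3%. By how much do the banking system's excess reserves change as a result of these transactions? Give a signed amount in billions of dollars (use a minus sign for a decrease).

-$445.715 billion

Asset sale (to non-banks) $102 billion: reserves −$102B, deposits −$102B.
Currency withdrawal $357.5 billion: reserves −$357.5B, deposits −$357.5B.
Totals: Δreserves = −$459.5B, Δdeposits = −$459.5B.
Δrequired reserves = 3% × −$459.5B = −$13.785B.
Δexcess reserves = Δreserves − Δrequired = −$459.5B − (−$13.785B) = -$445.715 billion.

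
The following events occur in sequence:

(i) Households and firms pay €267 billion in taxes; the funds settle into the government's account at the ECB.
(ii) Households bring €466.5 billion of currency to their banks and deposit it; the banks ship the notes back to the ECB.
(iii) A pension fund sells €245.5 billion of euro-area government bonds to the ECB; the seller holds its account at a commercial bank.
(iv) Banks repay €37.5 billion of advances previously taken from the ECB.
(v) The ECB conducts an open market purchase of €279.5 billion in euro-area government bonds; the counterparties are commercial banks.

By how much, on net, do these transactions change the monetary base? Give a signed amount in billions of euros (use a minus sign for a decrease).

ECB balance sheet:
  Assets:      Securities +€525B, Loans to banks −€37.5B
  Liabilities: Bank reserves +€687B, Currency in circulation −€466.5B, Government deposits +€267B
Monetary base = currency + reserves: −€466.5B + (+€687B) = +€220.5 billion.

+€220.5 billion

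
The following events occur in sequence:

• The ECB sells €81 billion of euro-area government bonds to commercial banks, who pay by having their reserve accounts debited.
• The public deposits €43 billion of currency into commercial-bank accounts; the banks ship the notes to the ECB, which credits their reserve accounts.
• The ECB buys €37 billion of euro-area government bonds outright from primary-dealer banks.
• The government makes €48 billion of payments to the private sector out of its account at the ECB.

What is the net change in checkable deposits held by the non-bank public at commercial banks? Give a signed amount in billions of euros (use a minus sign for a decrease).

OMO sale (to banks) €81 billion: the counterparty is a bank, so public deposits are unchanged → 0.
Currency deposit €43 billion: non-bank counterparties' bank balances rise → +€43B.
OMO purchase (from banks) €37 billion: the counterparty is a bank, so public deposits are unchanged → 0.
Government spending €48 billion: non-bank counterparties' bank balances rise → +€48B.
Net: 0 + 43 + 0 + 48 = +€91 billion.

+€91 billion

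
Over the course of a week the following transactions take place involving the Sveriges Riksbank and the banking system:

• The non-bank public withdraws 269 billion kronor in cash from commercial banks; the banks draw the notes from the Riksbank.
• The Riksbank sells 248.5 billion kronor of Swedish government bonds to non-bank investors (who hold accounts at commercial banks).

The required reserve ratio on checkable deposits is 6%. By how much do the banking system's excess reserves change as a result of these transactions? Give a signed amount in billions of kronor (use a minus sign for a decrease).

-486.45 billion

Currency withdrawal 269 billion kronor: reserves −269B, deposits −269B.
Asset sale (to non-banks) 248.5 billion kronor: reserves −248.5B, deposits −248.5B.
Totals: Δreserves = −517.5B, Δdeposits = −517.5B.
Δrequired reserves = 6% × −517.5B = −31.05B.
Δexcess reserves = Δreserves − Δrequired = −517.5B − (−31.05B) = -486.45 billion.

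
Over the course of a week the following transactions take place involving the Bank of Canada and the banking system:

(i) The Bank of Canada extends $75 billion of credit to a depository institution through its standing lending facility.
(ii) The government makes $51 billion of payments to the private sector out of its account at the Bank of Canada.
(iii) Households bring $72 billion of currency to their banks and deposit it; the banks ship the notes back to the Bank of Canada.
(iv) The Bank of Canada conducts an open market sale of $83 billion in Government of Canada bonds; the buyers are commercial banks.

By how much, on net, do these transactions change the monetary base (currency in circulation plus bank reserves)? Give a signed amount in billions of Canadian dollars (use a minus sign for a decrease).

Discount-window loan $75 billion: Bank of Canada balance sheet expands → +$75B.
Government spending $51 billion: a non-base liability converts back to reserves → +$51B.
Currency deposit $72 billion: just a shift between currency and reserves — both are base money → 0.
OMO sale (to banks) $83 billion: Bank of Canada balance sheet contracts → −$83B.
Net: 75 + 51 + 0 − 83 = +$43 billion.

+$43 billion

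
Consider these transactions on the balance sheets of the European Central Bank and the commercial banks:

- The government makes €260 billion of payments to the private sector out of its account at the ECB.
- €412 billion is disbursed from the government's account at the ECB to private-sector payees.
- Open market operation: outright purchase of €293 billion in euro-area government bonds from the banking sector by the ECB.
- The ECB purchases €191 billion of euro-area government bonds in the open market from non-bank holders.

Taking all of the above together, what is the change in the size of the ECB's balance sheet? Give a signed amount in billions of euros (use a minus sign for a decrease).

Government spending €260 billion: only the composition of liabilities changes → 0.
Government spending €412 billion: only the composition of liabilities changes → 0.
OMO purchase (from banks) €293 billion: an ECB asset is acquired → +€293B.
Asset purchase (from non-banks) €191 billion: an ECB asset is acquired → +€191B.
Net: 0 + 0 + 293 + 191 = +€484 billion.

+€484 billion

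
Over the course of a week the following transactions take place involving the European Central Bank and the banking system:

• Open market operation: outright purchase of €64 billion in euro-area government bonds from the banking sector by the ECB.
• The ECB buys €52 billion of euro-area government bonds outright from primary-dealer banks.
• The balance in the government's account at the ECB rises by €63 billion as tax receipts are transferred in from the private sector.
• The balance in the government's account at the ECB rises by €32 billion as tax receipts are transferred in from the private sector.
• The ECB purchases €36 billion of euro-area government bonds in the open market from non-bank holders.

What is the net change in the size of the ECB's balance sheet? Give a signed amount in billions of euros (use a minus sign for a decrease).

+€152 billion

ECB balance sheet:
  Assets:      Securities +€152B
  Liabilities: Bank reserves +€57B, Government deposits +€95B
Change in total ECB assets = +€152 billion.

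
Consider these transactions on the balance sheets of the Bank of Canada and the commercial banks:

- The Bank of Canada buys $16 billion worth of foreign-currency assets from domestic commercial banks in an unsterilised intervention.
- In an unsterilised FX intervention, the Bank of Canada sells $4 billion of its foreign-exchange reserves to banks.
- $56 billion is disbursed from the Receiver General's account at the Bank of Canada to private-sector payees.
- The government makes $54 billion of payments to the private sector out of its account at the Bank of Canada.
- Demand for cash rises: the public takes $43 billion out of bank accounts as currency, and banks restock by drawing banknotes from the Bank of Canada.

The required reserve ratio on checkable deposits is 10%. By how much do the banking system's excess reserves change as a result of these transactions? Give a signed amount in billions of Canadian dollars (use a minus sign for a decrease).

FX purchase $16 billion: reserves +$16B, deposits 0.
FX sale $4 billion: reserves −$4B, deposits 0.
Government spending $56 billion: reserves +$56B, deposits +$56B.
Government spending $54 billion: reserves +$54B, deposits +$54B.
Currency withdrawal $43 billion: reserves −$43B, deposits −$43B.
Totals: Δreserves = +$79B, Δdeposits = +$67B.
Δrequired reserves = 10% × +$67B = +$6.7B.
Δexcess reserves = Δreserves − Δrequired = +$79B − (+$6.7B) = +$72.3 billion.

+$72.3 billion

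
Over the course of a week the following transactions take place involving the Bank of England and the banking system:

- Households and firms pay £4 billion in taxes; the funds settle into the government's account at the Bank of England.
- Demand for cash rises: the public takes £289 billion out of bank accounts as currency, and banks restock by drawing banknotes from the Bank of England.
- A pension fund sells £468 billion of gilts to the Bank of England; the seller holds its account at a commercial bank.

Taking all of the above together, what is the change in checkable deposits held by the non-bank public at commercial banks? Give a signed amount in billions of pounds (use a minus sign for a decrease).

Bank of England balance sheet:
  Assets:      Securities +£468B
  Liabilities: Bank reserves +£175B, Currency in circulation +£289B, Government deposits +£4B
Commercial banking system:
  Assets:      Reserves at CB +£175B
  Liabilities: Checkable deposits +£175B
So the change in checkable deposits held by the non-bank public at commercial banks is +£175 billion.

+£175 billion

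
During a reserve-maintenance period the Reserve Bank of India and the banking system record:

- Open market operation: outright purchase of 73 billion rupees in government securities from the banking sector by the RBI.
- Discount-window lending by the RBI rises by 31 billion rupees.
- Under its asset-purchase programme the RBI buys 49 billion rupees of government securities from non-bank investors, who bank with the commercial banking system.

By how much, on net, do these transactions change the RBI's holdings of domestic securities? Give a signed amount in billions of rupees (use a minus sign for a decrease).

+122 billion

OMO purchase (from banks) 73 billion rupees: securities added to the RBI's portfolio → +73B.
Discount-window loan 31 billion rupees: the RBI's securities portfolio is untouched → 0.
Asset purchase (from non-banks) 49 billion rupees: securities added to the RBI's portfolio → +49B.
Net: 73 + 0 + 49 = +122 billion.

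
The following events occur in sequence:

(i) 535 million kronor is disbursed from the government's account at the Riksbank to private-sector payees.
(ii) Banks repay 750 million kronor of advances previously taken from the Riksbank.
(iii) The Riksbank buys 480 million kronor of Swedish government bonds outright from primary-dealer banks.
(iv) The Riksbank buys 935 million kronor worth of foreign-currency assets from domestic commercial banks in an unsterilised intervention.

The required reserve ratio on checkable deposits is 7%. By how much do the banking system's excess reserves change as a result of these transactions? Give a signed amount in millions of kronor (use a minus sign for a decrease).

+1162.55 million

Government spending 535 million kronor: reserves +535M, deposits +535M.
Discount-window repayment 750 million kronor: reserves −750M, deposits 0.
OMO purchase (from banks) 480 million kronor: reserves +480M, deposits 0.
FX purchase 935 million kronor: reserves +935M, deposits 0.
Totals: Δreserves = +1200M, Δdeposits = +535M.
Δrequired reserves = 7% × +535M = +37.45M.
Δexcess reserves = Δreserves − Δrequired = +1200M − (+37.45M) = +1162.55 million.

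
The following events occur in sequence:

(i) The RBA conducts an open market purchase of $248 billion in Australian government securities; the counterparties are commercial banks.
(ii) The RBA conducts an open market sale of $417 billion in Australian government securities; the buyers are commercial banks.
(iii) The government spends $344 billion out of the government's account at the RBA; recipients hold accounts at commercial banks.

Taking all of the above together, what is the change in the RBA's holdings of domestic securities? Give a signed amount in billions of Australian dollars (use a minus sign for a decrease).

OMO purchase (from banks) $248 billion: securities added to the RBA's portfolio → +$248B.
OMO sale (to banks) $417 billion: securities removed from the RBA's portfolio → −$417B.
Government spending $344 billion: the RBA's securities portfolio is untouched → 0.
Net: 248 − 417 + 0 = -$169 billion.

-$169 billion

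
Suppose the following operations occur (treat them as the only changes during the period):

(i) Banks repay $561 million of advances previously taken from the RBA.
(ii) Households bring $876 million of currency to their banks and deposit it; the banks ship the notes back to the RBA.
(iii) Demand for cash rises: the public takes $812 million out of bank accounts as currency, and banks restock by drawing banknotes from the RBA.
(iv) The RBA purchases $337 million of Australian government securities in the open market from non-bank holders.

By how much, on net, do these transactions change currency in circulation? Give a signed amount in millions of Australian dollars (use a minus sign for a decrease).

Discount-window repayment $561 million: no currency enters or leaves circulation → 0.
Currency deposit $876 million: notes return to the central bank → −$876M.
Currency withdrawal $812 million: notes leave the central bank → +$812M.
Asset purchase (from non-banks) $337 million: no currency enters or leaves circulation → 0.
Net: 0 − 876 + 812 + 0 = -$64 million.

-$64 million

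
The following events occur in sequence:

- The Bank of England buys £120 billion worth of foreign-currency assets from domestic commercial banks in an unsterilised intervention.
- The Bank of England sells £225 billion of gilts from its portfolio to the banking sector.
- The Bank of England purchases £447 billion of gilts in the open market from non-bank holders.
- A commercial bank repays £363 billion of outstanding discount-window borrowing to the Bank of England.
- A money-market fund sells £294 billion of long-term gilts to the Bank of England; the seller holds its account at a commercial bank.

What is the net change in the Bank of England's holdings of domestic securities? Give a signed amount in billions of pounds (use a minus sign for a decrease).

FX purchase £120 billion: the Bank of England's securities portfolio is untouched → 0.
OMO sale (to banks) £225 billion: securities removed from the Bank of England's portfolio → −£225B.
Asset purchase (from non-banks) £447 billion: securities added to the Bank of England's portfolio → +£447B.
Discount-window repayment £363 billion: the Bank of England's securities portfolio is untouched → 0.
Asset purchase (from non-banks) £294 billion: securities added to the Bank of England's portfolio → +£294B.
Net: 0 − 225 + 447 + 0 + 294 = +£516 billion.

+£516 billion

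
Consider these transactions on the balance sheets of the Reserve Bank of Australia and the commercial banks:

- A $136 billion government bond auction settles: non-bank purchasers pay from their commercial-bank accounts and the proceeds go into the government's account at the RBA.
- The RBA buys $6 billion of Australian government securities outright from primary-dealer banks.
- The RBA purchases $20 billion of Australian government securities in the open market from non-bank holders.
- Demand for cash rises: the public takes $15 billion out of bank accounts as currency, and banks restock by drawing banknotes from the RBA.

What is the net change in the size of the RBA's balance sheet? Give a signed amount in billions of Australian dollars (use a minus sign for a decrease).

+$26 billion

RBA balance sheet:
  Assets:      Securities +$26B
  Liabilities: Bank reserves −$125B, Currency in circulation +$15B, Government deposits +$136B
Commercial banking system:
  Assets:      Reserves at CB −$125B, Securities −$6B
  Liabilities: Checkable deposits −$131B
Change in total RBA assets = +$26 billion.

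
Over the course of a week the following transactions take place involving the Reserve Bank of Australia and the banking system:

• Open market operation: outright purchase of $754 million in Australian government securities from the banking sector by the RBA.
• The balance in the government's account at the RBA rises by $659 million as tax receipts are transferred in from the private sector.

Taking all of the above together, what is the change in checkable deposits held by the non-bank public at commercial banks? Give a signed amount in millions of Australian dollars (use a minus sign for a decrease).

-$659 million

OMO purchase (from banks) $754 million: the counterparty is a bank, so public deposits are unchanged → 0.
Government account inflow $659 million: non-bank counterparties' bank balances fall → −$659M.
Net: 0 − 659 = -$659 million.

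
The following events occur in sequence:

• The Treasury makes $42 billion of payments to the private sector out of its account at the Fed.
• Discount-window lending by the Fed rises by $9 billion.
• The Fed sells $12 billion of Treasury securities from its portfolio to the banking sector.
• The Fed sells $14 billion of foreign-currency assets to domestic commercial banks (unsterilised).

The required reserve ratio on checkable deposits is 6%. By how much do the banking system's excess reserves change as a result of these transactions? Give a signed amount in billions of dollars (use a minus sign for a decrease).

+$22.48 billion

Government spending $42 billion: reserves +$42B, deposits +$42B.
Discount-window loan $9 billion: reserves +$9B, deposits 0.
OMO sale (to banks) $12 billion: reserves −$12B, deposits 0.
FX sale $14 billion: reserves −$14B, deposits 0.
Totals: Δreserves = +$25B, Δdeposits = +$42B.
Δrequired reserves = 6% × +$42B = +$2.52B.
Δexcess reserves = Δreserves − Δrequired = +$25B − (+$2.52B) = +$22.48 billion.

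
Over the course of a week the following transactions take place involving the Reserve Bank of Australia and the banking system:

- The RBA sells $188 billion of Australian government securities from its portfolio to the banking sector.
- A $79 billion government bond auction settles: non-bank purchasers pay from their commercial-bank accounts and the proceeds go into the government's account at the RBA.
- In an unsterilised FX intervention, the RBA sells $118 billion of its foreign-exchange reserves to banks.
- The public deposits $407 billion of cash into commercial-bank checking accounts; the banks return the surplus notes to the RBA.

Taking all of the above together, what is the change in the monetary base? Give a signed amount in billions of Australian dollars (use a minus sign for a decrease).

-$385 billion

OMO sale (to banks) $188 billion: RBA balance sheet contracts → −$188B.
Government account inflow $79 billion: reserves shift to a non-base liability → −$79B.
FX sale $118 billion: RBA balance sheet contracts → −$118B.
Currency deposit $407 billion: just a shift between currency and reserves — both are base money → 0.
Net: −188 − 79 − 118 + 0 = -$385 billion.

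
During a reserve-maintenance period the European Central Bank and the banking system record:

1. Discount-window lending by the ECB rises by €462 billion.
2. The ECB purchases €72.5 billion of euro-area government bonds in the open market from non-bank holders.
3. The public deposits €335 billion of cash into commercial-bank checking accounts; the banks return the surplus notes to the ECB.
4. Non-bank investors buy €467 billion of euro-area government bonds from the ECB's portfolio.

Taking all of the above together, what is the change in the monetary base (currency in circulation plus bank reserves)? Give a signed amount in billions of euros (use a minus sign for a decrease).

ECB balance sheet:
  Assets:      Securities −€394.5B, Loans to banks +€462B
  Liabilities: Bank reserves +€402.5B, Currency in circulation −€335B
Monetary base = currency + reserves: −€335B + (+€402.5B) = +€67.5 billion.

+€67.5 billion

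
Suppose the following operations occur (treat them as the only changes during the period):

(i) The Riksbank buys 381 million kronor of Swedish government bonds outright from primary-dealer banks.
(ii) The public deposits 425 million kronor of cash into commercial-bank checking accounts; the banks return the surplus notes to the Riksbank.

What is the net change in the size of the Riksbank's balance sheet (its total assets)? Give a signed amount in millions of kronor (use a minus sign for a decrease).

+381 million

Riksbank balance sheet:
  Assets:      Securities +381M
  Liabilities: Bank reserves +806M, Currency in circulation −425M
Commercial banking system:
  Assets:      Reserves at CB +806M, Securities −381M
  Liabilities: Checkable deposits +425M
Change in total Riksbank assets = +381 million.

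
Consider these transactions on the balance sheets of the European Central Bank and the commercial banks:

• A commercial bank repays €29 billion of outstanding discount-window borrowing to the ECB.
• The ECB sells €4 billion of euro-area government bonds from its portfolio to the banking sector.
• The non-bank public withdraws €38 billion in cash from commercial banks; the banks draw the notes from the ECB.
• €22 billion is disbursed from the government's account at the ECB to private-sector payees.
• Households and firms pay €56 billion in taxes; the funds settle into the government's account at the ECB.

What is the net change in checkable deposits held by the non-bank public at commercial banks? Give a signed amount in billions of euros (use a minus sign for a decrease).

ECB balance sheet:
  Assets:      Securities −€4B, Loans to banks −€29B
  Liabilities: Bank reserves −€105B, Currency in circulation +€38B, Government deposits +€34B
Commercial banking system:
  Assets:      Reserves at CB −€105B, Securities +€4B
  Liabilities: Checkable deposits −€72B, Borrowings from CB −€29B
So the change in checkable deposits held by the non-bank public at commercial banks is -€72 billion.

-€72 billion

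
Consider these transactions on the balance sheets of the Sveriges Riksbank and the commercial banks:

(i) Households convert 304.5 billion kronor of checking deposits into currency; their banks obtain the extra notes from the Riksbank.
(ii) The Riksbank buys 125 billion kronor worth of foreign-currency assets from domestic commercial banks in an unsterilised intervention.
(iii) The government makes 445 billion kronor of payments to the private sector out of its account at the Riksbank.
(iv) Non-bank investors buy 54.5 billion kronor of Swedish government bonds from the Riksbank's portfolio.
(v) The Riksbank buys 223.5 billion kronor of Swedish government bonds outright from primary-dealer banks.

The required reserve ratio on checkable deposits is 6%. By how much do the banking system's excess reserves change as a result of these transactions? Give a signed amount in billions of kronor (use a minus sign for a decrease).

+429.34 billion

Currency withdrawal 304.5 billion kronor: reserves −304.5B, deposits −304.5B.
FX purchase 125 billion kronor: reserves +125B, deposits 0.
Government spending 445 billion kronor: reserves +445B, deposits +445B.
Asset sale (to non-banks) 54.5 billion kronor: reserves −54.5B, deposits −54.5B.
OMO purchase (from banks) 223.5 billion kronor: reserves +223.5B, deposits 0.
Totals: Δreserves = +434.5B, Δdeposits = +86B.
Δrequired reserves = 6% × +86B = +5.16B.
Δexcess reserves = Δreserves − Δrequired = +434.5B − (+5.16B) = +429.34 billion.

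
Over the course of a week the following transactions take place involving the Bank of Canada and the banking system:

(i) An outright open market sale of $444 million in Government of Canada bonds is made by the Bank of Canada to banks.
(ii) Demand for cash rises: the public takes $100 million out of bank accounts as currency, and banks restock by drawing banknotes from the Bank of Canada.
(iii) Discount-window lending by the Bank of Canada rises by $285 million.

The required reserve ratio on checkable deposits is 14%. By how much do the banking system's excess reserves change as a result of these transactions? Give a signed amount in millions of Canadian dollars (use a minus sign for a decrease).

OMO sale (to banks) $444 million: reserves −$444M, deposits 0.
Currency withdrawal $100 million: reserves −$100M, deposits −$100M.
Discount-window loan $285 million: reserves +$285M, deposits 0.
Totals: Δreserves = −$259M, Δdeposits = −$100M.
Δrequired reserves = 14% × −$100M = −$14M.
Δexcess reserves = Δreserves − Δrequired = −$259M − (−$14M) = -$245 million.

-$245 million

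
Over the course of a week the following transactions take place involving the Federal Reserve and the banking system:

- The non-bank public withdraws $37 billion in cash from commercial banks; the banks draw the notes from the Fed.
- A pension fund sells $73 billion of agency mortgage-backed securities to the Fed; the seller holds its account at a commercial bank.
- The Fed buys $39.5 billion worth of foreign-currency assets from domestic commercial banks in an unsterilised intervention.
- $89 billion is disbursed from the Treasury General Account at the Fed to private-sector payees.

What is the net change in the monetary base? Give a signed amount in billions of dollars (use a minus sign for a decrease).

Currency withdrawal $37 billion: just a shift between currency and reserves — both are base money → 0.
Asset purchase (from non-banks) $73 billion: Fed balance sheet expands → +$73B.
FX purchase $39.5 billion: Fed balance sheet expands → +$39.5B.
Government spending $89 billion: a non-base liability converts back to reserves → +$89B.
Net: 0 + 73 + 39.5 + 89 = +$201.5 billion.

+$201.5 billion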